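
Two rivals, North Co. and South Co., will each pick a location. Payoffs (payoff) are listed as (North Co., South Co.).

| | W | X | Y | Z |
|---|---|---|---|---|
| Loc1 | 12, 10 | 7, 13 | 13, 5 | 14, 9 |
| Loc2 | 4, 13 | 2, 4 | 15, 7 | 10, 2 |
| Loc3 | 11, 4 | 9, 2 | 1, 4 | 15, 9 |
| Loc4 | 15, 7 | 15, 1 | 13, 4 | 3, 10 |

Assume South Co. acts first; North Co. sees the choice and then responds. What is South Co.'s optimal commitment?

Z

Backward induction with South Co. moving first.
- W: BR = Loc4, leader payoff 7.
- X: BR = Loc4, leader payoff 1.
- Y: BR = Loc2, leader payoff 7.
- Z: BR = Loc3, leader payoff 9.
South Co.'s induced payoffs are 7, 1, 7, 9, so South Co. commits to Z. Subgame-perfect outcome: (Loc3, Z) with payoffs (15, 9).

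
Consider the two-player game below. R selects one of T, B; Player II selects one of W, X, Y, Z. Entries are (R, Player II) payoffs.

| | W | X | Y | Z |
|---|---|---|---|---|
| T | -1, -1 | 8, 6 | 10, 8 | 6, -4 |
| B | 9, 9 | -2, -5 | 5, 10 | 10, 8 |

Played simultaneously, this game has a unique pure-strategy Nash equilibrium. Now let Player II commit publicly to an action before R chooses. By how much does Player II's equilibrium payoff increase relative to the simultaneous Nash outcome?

1

Backward induction with Player II moving first.
- W → R plays B (best of -1, 9); Player II gets 9.
- X → R plays T (best of 8, -2); Player II gets 6.
- Y → R plays T (best of 10, 5); Player II gets 8.
- Z → R plays B (best of 6, 10); Player II gets 8.
Maximizing over 9, 6, 8, 8, Player II chooses W. Subgame-perfect outcome: (B, W) with payoffs (9, 9).
Now find the simultaneous Nash equilibrium.
R's best replies: W→B; X→T; Y→T; Z→B.
Player II's best replies: T→Y; B→Y.
Only (T, Y) has each player best-responding; Nash payoffs (10, 8).
Player II's commitment gain: 9 − 8 = 1.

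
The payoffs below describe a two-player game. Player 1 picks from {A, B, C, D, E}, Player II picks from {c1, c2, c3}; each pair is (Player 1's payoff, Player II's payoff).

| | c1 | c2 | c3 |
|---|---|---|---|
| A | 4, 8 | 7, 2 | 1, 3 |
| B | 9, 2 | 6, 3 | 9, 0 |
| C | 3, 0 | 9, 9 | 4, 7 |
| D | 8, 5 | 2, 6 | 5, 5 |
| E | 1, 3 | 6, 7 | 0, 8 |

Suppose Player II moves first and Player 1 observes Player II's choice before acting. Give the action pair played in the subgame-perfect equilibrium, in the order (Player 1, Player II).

Backward induction with Player II moving first.
- c1: Player 1 compares 4, 9, 3, 8, 1 and picks B; Player II would get 2.
- c2: Player 1 compares 7, 6, 9, 2, 6 and picks C; Player II would get 9.
- c3: Player 1 compares 1, 9, 4, 5, 0 and picks B; Player II would get 0.
Among 2, 9, 0, the best is 9 at c2. Subgame-perfect outcome: (C, c2) with payoffs (9, 9).

(C, c2)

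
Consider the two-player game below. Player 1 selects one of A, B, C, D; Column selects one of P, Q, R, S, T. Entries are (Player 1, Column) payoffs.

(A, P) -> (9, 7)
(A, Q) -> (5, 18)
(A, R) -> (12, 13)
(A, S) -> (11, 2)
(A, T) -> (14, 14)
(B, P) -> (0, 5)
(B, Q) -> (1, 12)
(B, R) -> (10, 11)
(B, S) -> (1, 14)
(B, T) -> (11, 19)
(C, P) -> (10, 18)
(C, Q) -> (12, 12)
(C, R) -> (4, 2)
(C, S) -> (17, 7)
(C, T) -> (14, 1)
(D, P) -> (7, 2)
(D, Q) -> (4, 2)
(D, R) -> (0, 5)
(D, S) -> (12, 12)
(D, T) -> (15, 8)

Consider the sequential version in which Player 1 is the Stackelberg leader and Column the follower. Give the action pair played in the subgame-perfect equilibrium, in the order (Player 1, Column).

(D, S)

Solve by backward induction (Player 1 leads).
- A: Column compares 7, 18, 13, 2, 14 and picks Q; Player 1 would get 5.
- B: Column compares 5, 12, 11, 14, 19 and picks T; Player 1 would get 11.
- C: Column compares 18, 12, 2, 7, 1 and picks P; Player 1 would get 10.
- D: Column compares 2, 2, 5, 12, 8 and picks S; Player 1 would get 12.
Player 1's induced payoffs are 5, 11, 10, 12, so Player 1 commits to D. Subgame-perfect outcome: (D, S) with payoffs (12, 12).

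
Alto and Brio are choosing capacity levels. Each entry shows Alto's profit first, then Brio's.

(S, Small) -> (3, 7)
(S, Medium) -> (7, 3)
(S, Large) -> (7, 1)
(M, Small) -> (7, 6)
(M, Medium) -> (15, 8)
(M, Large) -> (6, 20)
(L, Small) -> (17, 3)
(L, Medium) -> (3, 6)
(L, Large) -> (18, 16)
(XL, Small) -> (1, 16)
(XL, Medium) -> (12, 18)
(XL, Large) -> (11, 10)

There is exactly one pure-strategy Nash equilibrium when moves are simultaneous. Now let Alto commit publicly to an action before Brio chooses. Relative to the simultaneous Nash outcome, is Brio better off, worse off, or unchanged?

Work backward from Brio's decision.
- S: Brio compares 7, 3, 1 and picks Small; Alto would get 3.
- M: Brio compares 6, 8, 20 and picks Large; Alto would get 6.
- L: Brio compares 3, 6, 16 and picks Large; Alto would get 18.
- XL: Brio compares 16, 18, 10 and picks Medium; Alto would get 12.
Among 3, 6, 18, 12, the best is 18 at L. Subgame-perfect outcome: (L, Large) with payoffs (18, 16).
Now find the simultaneous Nash equilibrium.
Alto's best replies: Small→L; Medium→M; Large→L.
Brio's best replies: S→Small; M→Large; L→Large; XL→Medium.
The unique mutual best reply is (L, Large), giving (18, 16).
Brio earns 16 sequentially versus 16 at the Nash outcome: unchanged.

unchanged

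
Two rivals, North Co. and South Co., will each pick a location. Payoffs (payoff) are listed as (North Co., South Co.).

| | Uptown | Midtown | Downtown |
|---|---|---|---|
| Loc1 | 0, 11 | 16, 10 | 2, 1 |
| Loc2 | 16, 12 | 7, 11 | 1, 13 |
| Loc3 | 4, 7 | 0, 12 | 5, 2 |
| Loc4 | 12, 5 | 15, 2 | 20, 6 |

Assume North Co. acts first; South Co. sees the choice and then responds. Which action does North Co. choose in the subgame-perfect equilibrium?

Backward induction with North Co. moving first.
- Loc1 → South Co. plays Uptown (best of 11, 10, 1); North Co. gets 0.
- Loc2 → South Co. plays Downtown (best of 12, 11, 13); North Co. gets 1.
- Loc3 → South Co. plays Midtown (best of 7, 12, 2); North Co. gets 0.
- Loc4 → South Co. plays Downtown (best of 5, 2, 6); North Co. gets 20.
Maximizing over 0, 1, 0, 20, North Co. chooses Loc4. Subgame-perfect outcome: (Loc4, Downtown) with payoffs (20, 6).

Loc4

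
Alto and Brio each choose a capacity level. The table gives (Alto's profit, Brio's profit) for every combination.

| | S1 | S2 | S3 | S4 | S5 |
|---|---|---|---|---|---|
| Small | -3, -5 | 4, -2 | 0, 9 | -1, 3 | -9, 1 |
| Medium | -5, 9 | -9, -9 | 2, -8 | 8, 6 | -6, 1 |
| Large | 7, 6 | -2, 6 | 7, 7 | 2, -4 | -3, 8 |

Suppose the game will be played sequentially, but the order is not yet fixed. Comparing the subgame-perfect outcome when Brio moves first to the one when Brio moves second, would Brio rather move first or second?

second

If Alto leads: Brio's best replies are Small→S3, Medium→S1, Large→S5; Alto's induced payoffs 0, -5, -3; outcome (Small, S3), payoffs (0, 9).
If Brio leads: Alto's best replies are S1→Large, S2→Small, S3→Large, S4→Medium, S5→Large; Brio's induced payoffs 6, -2, 7, 6, 8; outcome (Large, S5), payoffs (-3, 8).
Brio gets 8 moving first and 9 moving second, so Brio prefers to move second.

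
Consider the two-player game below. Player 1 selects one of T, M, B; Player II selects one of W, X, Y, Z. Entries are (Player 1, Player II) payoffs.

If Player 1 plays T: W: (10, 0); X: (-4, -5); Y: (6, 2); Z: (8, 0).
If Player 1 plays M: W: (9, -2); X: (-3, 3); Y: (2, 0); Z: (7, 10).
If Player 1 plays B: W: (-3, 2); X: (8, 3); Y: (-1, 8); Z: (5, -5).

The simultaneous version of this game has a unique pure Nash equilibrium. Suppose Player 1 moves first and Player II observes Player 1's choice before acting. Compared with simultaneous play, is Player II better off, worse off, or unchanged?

Backward induction with Player 1 moving first.
- T: Player II compares 0, -5, 2, 0 and picks Y; Player 1 would get 6.
- M: Player II compares -2, 3, 0, 10 and picks Z; Player 1 would get 7.
- B: Player II compares 2, 3, 8, -5 and picks Y; Player 1 would get -1.
Among 6, 7, -1, the best is 7 at M. Subgame-perfect outcome: (M, Z) with payoffs (7, 10).
Under simultaneous play:
Player 1's best replies: W→T; X→B; Y→T; Z→T.
Player II's best replies: T→Y; M→Z; B→Y.
The unique mutual best reply is (T, Y), giving (6, 2).
Player II earns 10 sequentially versus 2 at the Nash outcome: better off.

better off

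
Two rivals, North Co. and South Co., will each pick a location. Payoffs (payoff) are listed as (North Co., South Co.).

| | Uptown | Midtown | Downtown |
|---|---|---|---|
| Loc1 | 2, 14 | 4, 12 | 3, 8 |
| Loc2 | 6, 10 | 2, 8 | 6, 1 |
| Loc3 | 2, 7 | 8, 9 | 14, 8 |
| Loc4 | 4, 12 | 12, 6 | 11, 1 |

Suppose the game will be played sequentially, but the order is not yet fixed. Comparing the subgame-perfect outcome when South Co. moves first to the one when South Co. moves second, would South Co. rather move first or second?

If North Co. leads: South Co.'s best replies are Loc1→Uptown, Loc2→Uptown, Loc3→Midtown, Loc4→Uptown; North Co.'s induced payoffs 2, 6, 8, 4; outcome (Loc3, Midtown), payoffs (8, 9).
If South Co. leads: North Co.'s best replies are Uptown→Loc2, Midtown→Loc4, Downtown→Loc3; South Co.'s induced payoffs 10, 6, 8; outcome (Loc2, Uptown), payoffs (6, 10).
South Co. gets 10 moving first and 9 moving second, so South Co. prefers to move first.

first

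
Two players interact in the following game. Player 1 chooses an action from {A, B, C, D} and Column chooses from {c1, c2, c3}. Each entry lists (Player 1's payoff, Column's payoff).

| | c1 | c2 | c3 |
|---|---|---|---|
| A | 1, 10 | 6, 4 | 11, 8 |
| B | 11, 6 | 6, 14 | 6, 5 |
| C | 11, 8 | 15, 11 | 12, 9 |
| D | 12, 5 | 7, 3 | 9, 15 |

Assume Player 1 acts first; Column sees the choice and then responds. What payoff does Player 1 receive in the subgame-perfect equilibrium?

Backward induction with Player 1 moving first.
- A: BR = c1, leader payoff 1.
- B: BR = c2, leader payoff 6.
- C: BR = c2, leader payoff 15.
- D: BR = c3, leader payoff 9.
Among 1, 6, 15, 9, the best is 15 at C. Subgame-perfect outcome: (C, c2) with payoffs (15, 11).

15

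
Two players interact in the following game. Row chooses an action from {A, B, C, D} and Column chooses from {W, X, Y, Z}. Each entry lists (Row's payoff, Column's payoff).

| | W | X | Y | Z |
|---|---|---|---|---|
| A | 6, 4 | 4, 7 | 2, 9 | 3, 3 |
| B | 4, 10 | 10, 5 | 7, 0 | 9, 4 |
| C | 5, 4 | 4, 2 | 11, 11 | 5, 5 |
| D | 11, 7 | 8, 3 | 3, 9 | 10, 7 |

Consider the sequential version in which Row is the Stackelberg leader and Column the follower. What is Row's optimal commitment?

Work backward from Column's decision.
- A → Column plays Y (best of 4, 7, 9, 3); Row gets 2.
- B → Column plays W (best of 10, 5, 0, 4); Row gets 4.
- C → Column plays Y (best of 4, 2, 11, 5); Row gets 11.
- D → Column plays Y (best of 7, 3, 9, 7); Row gets 3.
Row's induced payoffs are 2, 4, 11, 3, so Row commits to C. Subgame-perfect outcome: (C, Y) with payoffs (11, 11).

C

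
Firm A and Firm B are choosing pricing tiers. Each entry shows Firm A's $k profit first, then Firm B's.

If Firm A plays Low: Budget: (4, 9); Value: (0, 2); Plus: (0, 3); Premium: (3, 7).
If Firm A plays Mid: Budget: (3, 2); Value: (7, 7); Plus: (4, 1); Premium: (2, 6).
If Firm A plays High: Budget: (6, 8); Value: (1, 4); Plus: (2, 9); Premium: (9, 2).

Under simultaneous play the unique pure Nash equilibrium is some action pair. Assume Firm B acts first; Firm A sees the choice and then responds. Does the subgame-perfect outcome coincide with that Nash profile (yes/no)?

no

Solve by backward induction (Firm B leads).
- Budget → Firm A plays High (best of 4, 3, 6); Firm B gets 8.
- Value → Firm A plays Mid (best of 0, 7, 1); Firm B gets 7.
- Plus → Firm A plays Mid (best of 0, 4, 2); Firm B gets 1.
- Premium → Firm A plays High (best of 3, 2, 9); Firm B gets 2.
Firm B's induced payoffs are 8, 7, 1, 2, so Firm B commits to Budget. Subgame-perfect outcome: (High, Budget) with payoffs (6, 8).
For the simultaneous game, intersect best replies.
Firm A's best replies: Budget→High; Value→Mid; Plus→Mid; Premium→High.
Firm B's best replies: Low→Budget; Mid→Value; High→Plus.
The unique mutual best reply is (Mid, Value), giving (7, 7).
Sequential outcome (High, Budget) differs from the Nash profile (Mid, Value).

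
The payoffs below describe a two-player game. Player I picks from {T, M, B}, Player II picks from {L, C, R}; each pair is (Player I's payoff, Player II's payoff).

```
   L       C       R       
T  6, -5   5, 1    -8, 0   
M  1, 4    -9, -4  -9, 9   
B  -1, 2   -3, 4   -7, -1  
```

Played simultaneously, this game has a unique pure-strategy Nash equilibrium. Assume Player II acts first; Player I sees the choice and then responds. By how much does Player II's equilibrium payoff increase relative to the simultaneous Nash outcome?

Backward induction with Player II moving first.
- L: Player I compares 6, 1, -1 and picks T; Player II would get -5.
- C: Player I compares 5, -9, -3 and picks T; Player II would get 1.
- R: Player I compares -8, -9, -7 and picks B; Player II would get -1.
Player II's induced payoffs are -5, 1, -1, so Player II commits to C. Subgame-perfect outcome: (T, C) with payoffs (5, 1).
For the simultaneous game, intersect best replies.
Player I's best replies: L→T; C→T; R→B.
Player II's best replies: T→C; M→R; B→C.
Only (T, C) has each player best-responding; Nash payoffs (5, 1).
Player II's commitment gain: 1 − 1 = 0.

0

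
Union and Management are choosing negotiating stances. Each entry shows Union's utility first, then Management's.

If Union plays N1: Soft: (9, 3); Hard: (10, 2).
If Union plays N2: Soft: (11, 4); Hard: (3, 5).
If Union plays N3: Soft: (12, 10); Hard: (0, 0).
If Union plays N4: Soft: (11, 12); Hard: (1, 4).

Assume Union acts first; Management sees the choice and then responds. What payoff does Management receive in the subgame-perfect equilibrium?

Management best-responds to each possible Union move:
- N1 → Management plays Soft (best of 3, 2); Union gets 9.
- N2 → Management plays Hard (best of 4, 5); Union gets 3.
- N3 → Management plays Soft (best of 10, 0); Union gets 12.
- N4 → Management plays Soft (best of 12, 4); Union gets 11.
Union's induced payoffs are 9, 3, 12, 11, so Union commits to N3. Subgame-perfect outcome: (N3, Soft) with payoffs (12, 10).

10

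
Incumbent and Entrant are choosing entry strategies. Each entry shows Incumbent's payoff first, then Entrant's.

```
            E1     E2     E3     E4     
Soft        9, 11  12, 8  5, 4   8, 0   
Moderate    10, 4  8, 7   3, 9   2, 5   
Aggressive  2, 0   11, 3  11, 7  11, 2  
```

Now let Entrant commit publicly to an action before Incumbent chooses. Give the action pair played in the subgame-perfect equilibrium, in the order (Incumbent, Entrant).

(Soft, E2)

Solve by backward induction (Entrant leads).
- E1: BR = Moderate, leader payoff 4.
- E2: BR = Soft, leader payoff 8.
- E3: BR = Aggressive, leader payoff 7.
- E4: BR = Aggressive, leader payoff 2.
Maximizing over 4, 8, 7, 2, Entrant chooses E2. Subgame-perfect outcome: (Soft, E2) with payoffs (12, 8).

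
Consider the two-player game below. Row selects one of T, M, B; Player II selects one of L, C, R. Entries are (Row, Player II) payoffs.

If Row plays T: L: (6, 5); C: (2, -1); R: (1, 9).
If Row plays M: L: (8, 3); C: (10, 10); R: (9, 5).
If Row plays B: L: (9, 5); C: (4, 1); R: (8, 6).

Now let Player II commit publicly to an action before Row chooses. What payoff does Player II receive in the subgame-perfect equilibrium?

Row best-responds to each possible Player II move:
- L: Row compares 6, 8, 9 and picks B; Player II would get 5.
- C: Row compares 2, 10, 4 and picks M; Player II would get 10.
- R: Row compares 1, 9, 8 and picks M; Player II would get 5.
Maximizing over 5, 10, 5, Player II chooses C. Subgame-perfect outcome: (M, C) with payoffs (10, 10).

10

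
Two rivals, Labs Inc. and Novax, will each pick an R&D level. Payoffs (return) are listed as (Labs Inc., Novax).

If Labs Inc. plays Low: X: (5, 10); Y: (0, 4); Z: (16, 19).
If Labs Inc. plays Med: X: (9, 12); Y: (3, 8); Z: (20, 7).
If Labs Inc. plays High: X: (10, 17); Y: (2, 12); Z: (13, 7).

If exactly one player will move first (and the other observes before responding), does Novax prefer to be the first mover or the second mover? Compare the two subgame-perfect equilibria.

second

If Labs Inc. leads: Novax's best replies are Low→Z, Med→X, High→X; Labs Inc.'s induced payoffs 16, 9, 10; outcome (Low, Z), payoffs (16, 19).
If Novax leads: Labs Inc.'s best replies are X→High, Y→Med, Z→Med; Novax's induced payoffs 17, 8, 7; outcome (High, X), payoffs (10, 17).
Novax gets 17 moving first and 19 moving second, so Novax prefers to move second.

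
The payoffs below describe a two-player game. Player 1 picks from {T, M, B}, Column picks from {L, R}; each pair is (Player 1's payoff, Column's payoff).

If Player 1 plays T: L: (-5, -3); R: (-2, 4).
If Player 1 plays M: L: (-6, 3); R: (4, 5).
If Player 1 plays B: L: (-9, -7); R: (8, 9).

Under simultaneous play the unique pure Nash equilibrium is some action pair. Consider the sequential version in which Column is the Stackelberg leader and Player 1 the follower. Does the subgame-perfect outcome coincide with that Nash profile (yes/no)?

Backward induction with Column moving first.
- L: BR = T, leader payoff -3.
- R: BR = B, leader payoff 9.
Maximizing over -3, 9, Column chooses R. Subgame-perfect outcome: (B, R) with payoffs (8, 9).
For the simultaneous game, intersect best replies.
Player 1's best replies: L→T; R→B.
Column's best replies: T→R; M→R; B→R.
Only (B, R) has each player best-responding; Nash payoffs (8, 9).
Sequential outcome (B, R) coincides with the Nash profile (B, R).

yes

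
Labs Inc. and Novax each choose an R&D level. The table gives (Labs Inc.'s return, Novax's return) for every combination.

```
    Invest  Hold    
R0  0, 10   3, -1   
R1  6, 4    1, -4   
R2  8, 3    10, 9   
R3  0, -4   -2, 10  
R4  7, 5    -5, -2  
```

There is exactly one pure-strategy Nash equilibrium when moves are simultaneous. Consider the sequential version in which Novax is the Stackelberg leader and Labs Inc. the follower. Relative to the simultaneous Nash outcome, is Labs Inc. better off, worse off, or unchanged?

unchanged

Work backward from Labs Inc.'s decision.
- Invest → Labs Inc. plays R2 (best of 0, 6, 8, 0, 7); Novax gets 3.
- Hold → Labs Inc. plays R2 (best of 3, 1, 10, -2, -5); Novax gets 9.
Novax's induced payoffs are 3, 9, so Novax commits to Hold. Subgame-perfect outcome: (R2, Hold) with payoffs (10, 9).
Under simultaneous play:
Labs Inc.'s best replies: Invest→R2; Hold→R2.
Novax's best replies: R0→Invest; R1→Invest; R2→Hold; R3→Hold; R4→Invest.
Only (R2, Hold) has each player best-responding; Nash payoffs (10, 9).
Labs Inc. earns 10 sequentially versus 10 at the Nash outcome: unchanged.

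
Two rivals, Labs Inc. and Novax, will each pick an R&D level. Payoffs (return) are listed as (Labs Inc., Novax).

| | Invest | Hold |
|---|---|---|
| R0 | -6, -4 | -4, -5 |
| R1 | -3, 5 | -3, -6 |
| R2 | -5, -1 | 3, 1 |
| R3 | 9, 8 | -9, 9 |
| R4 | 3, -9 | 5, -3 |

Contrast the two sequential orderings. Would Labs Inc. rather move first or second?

If Labs Inc. leads: Novax's best replies are R0→Invest, R1→Invest, R2→Hold, R3→Hold, R4→Hold; Labs Inc.'s induced payoffs -6, -3, 3, -9, 5; outcome (R4, Hold), payoffs (5, -3).
If Novax leads: Labs Inc.'s best replies are Invest→R3, Hold→R4; Novax's induced payoffs 8, -3; outcome (R3, Invest), payoffs (9, 8).
Labs Inc. gets 5 moving first and 9 moving second, so Labs Inc. prefers to move second.

second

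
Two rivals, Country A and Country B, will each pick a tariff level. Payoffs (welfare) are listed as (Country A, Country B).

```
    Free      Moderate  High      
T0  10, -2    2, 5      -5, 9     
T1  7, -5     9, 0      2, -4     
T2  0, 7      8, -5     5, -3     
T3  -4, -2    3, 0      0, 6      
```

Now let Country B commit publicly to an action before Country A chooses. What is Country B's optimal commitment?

Moderate

Country A best-responds to each possible Country B move:
- Free: BR = T0, leader payoff -2.
- Moderate: BR = T1, leader payoff 0.
- High: BR = T2, leader payoff -3.
Country B's induced payoffs are -2, 0, -3, so Country B commits to Moderate. Subgame-perfect outcome: (T1, Moderate) with payoffs (9, 0).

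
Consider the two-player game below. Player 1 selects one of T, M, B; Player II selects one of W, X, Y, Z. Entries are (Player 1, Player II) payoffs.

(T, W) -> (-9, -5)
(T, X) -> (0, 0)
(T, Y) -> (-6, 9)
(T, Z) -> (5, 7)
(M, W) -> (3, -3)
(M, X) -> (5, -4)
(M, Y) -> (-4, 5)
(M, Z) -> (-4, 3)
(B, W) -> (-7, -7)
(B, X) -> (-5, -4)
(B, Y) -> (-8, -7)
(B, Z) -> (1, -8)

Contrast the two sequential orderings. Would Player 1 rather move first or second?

If Player 1 leads: Player II's best replies are T→Y, M→Y, B→X; Player 1's induced payoffs -6, -4, -5; outcome (M, Y), payoffs (-4, 5).
If Player II leads: Player 1's best replies are W→M, X→M, Y→M, Z→T; Player II's induced payoffs -3, -4, 5, 7; outcome (T, Z), payoffs (5, 7).
Player 1 gets -4 moving first and 5 moving second, so Player 1 prefers to move second.

second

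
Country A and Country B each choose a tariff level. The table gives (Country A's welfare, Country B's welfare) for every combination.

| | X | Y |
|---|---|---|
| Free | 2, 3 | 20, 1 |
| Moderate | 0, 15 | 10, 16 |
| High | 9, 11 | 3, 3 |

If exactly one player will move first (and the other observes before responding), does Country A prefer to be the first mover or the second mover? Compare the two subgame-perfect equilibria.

first

If Country A leads: Country B's best replies are Free→X, Moderate→Y, High→X; Country A's induced payoffs 2, 10, 9; outcome (Moderate, Y), payoffs (10, 16).
If Country B leads: Country A's best replies are X→High, Y→Free; Country B's induced payoffs 11, 1; outcome (High, X), payoffs (9, 11).
Country A gets 10 moving first and 9 moving second, so Country A prefers to move first.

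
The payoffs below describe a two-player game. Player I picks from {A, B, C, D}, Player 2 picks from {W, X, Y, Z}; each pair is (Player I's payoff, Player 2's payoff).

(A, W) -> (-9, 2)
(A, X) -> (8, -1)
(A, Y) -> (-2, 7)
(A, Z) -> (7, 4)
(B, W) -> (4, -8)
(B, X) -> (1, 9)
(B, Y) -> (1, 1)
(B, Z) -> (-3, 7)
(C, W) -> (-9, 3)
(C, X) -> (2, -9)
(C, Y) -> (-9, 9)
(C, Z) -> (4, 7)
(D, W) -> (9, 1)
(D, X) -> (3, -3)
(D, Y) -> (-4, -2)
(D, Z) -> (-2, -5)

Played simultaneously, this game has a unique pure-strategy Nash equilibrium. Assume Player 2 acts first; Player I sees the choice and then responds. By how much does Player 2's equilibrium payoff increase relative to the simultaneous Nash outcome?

Backward induction with Player 2 moving first.
- W: Player I compares -9, 4, -9, 9 and picks D; Player 2 would get 1.
- X: Player I compares 8, 1, 2, 3 and picks A; Player 2 would get -1.
- Y: Player I compares -2, 1, -9, -4 and picks B; Player 2 would get 1.
- Z: Player I compares 7, -3, 4, -2 and picks A; Player 2 would get 4.
Among 1, -1, 1, 4, the best is 4 at Z. Subgame-perfect outcome: (A, Z) with payoffs (7, 4).
For the simultaneous game, intersect best replies.
Player I's best replies: W→D; X→A; Y→B; Z→A.
Player 2's best replies: A→Y; B→X; C→Y; D→W.
The unique mutual best reply is (D, W), giving (9, 1).
Player 2's commitment gain: 4 − 1 = 3.

3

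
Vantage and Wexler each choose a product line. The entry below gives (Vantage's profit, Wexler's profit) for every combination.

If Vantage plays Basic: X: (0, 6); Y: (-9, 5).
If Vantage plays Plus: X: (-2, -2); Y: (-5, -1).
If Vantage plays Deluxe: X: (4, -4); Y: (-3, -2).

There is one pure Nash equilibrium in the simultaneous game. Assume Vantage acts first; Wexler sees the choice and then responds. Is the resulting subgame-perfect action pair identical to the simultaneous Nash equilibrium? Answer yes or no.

no

Work backward from Wexler's decision.
- Basic: Wexler compares 6, 5 and picks X; Vantage would get 0.
- Plus: Wexler compares -2, -1 and picks Y; Vantage would get -5.
- Deluxe: Wexler compares -4, -2 and picks Y; Vantage would get -3.
Vantage's induced payoffs are 0, -5, -3, so Vantage commits to Basic. Subgame-perfect outcome: (Basic, X) with payoffs (0, 6).
Under simultaneous play:
Vantage's best replies: X→Deluxe; Y→Deluxe.
Wexler's best replies: Basic→X; Plus→Y; Deluxe→Y.
Only (Deluxe, Y) has each player best-responding; Nash payoffs (-3, -2).
Sequential outcome (Basic, X) differs from the Nash profile (Deluxe, Y).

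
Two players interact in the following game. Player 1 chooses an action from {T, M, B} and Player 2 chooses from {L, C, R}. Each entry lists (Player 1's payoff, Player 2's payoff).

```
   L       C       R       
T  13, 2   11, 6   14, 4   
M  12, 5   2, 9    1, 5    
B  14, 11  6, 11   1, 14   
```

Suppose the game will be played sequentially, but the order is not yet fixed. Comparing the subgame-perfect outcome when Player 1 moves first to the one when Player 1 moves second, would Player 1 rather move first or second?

If Player 1 leads: Player 2's best replies are T→C, M→C, B→R; Player 1's induced payoffs 11, 2, 1; outcome (T, C), payoffs (11, 6).
If Player 2 leads: Player 1's best replies are L→B, C→T, R→T; Player 2's induced payoffs 11, 6, 4; outcome (B, L), payoffs (14, 11).
Player 1 gets 11 moving first and 14 moving second, so Player 1 prefers to move second.

second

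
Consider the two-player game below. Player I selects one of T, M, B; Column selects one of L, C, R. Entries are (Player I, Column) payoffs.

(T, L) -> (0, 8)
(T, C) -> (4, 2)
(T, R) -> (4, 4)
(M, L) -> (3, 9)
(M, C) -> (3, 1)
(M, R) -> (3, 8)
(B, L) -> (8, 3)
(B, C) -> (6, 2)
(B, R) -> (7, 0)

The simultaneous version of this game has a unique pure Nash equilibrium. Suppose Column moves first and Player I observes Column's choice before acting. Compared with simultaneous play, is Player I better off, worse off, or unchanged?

unchanged

Backward induction with Column moving first.
- L → Player I plays B (best of 0, 3, 8); Column gets 3.
- C → Player I plays B (best of 4, 3, 6); Column gets 2.
- R → Player I plays B (best of 4, 3, 7); Column gets 0.
Maximizing over 3, 2, 0, Column chooses L. Subgame-perfect outcome: (B, L) with payoffs (8, 3).
Under simultaneous play:
Player I's best replies: L→B; C→B; R→B.
Column's best replies: T→L; M→L; B→L.
Only (B, L) has each player best-responding; Nash payoffs (8, 3).
Player I earns 8 sequentially versus 8 at the Nash outcome: unchanged.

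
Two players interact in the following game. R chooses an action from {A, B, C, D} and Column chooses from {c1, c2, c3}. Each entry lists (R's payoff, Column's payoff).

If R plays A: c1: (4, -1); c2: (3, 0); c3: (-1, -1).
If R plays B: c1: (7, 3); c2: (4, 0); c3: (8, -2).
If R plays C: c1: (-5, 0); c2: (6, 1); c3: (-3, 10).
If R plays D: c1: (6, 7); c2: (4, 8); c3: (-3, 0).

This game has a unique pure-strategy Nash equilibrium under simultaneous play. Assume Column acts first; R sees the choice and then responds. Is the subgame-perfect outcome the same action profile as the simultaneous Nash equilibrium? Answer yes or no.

R best-responds to each possible Column move:
- c1 → R plays B (best of 4, 7, -5, 6); Column gets 3.
- c2 → R plays C (best of 3, 4, 6, 4); Column gets 1.
- c3 → R plays B (best of -1, 8, -3, -3); Column gets -2.
Column's induced payoffs are 3, 1, -2, so Column commits to c1. Subgame-perfect outcome: (B, c1) with payoffs (7, 3).
For the simultaneous game, intersect best replies.
R's best replies: c1→B; c2→C; c3→B.
Column's best replies: A→c2; B→c1; C→c3; D→c2.
The unique mutual best reply is (B, c1), giving (7, 3).
Sequential outcome (B, c1) coincides with the Nash profile (B, c1).

yes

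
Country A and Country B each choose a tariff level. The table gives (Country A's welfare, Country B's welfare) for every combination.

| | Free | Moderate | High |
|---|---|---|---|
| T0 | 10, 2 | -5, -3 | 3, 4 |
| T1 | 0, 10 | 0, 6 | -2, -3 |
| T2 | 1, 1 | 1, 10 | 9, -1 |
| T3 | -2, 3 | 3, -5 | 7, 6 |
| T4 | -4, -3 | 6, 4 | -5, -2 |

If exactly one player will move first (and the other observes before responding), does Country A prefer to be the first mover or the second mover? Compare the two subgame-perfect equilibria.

first

If Country A leads: Country B's best replies are T0→High, T1→Free, T2→Moderate, T3→High, T4→Moderate; Country A's induced payoffs 3, 0, 1, 7, 6; outcome (T3, High), payoffs (7, 6).
If Country B leads: Country A's best replies are Free→T0, Moderate→T4, High→T2; Country B's induced payoffs 2, 4, -1; outcome (T4, Moderate), payoffs (6, 4).
Country A gets 7 moving first and 6 moving second, so Country A prefers to move first.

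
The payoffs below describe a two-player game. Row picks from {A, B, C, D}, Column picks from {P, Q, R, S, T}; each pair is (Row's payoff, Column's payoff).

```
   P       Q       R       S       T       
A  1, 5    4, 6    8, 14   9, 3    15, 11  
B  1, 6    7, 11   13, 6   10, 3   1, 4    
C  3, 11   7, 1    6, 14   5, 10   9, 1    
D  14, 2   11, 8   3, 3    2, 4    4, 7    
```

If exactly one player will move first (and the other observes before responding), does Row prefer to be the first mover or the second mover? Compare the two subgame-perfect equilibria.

If Row leads: Column's best replies are A→R, B→Q, C→R, D→Q; Row's induced payoffs 8, 7, 6, 11; outcome (D, Q), payoffs (11, 8).
If Column leads: Row's best replies are P→D, Q→D, R→B, S→B, T→A; Column's induced payoffs 2, 8, 6, 3, 11; outcome (A, T), payoffs (15, 11).
Row gets 11 moving first and 15 moving second, so Row prefers to move second.

second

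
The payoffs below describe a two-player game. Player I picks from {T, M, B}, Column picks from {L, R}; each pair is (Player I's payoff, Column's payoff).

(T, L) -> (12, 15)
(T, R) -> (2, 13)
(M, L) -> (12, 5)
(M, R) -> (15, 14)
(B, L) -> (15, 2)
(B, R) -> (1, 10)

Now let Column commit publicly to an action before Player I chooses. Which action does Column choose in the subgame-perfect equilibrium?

R

Solve by backward induction (Column leads).
- L: Player I compares 12, 12, 15 and picks B; Column would get 2.
- R: Player I compares 2, 15, 1 and picks M; Column would get 14.
Column's induced payoffs are 2, 14, so Column commits to R. Subgame-perfect outcome: (M, R) with payoffs (15, 14).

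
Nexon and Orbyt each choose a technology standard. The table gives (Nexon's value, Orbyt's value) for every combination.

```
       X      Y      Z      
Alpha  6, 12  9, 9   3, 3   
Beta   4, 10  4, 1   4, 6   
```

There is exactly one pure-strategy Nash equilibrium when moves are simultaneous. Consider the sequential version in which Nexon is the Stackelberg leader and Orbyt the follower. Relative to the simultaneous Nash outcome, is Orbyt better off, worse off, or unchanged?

unchanged

Solve by backward induction (Nexon leads).
- Alpha: BR = X, leader payoff 6.
- Beta: BR = X, leader payoff 4.
Maximizing over 6, 4, Nexon chooses Alpha. Subgame-perfect outcome: (Alpha, X) with payoffs (6, 12).
For the simultaneous game, intersect best replies.
Nexon's best replies: X→Alpha; Y→Alpha; Z→Beta.
Orbyt's best replies: Alpha→X; Beta→X.
Only (Alpha, X) has each player best-responding; Nash payoffs (6, 12).
Orbyt earns 12 sequentially versus 12 at the Nash outcome: unchanged.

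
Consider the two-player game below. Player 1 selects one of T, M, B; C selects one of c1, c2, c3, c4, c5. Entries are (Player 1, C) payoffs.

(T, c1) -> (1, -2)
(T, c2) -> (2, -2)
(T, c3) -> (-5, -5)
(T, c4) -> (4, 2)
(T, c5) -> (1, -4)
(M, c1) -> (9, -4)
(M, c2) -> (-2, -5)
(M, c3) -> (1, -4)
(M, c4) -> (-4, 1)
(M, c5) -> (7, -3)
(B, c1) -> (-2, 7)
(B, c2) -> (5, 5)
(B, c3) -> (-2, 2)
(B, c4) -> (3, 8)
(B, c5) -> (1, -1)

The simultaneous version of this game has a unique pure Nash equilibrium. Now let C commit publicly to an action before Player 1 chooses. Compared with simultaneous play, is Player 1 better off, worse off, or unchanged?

Player 1 best-responds to each possible C move:
- c1: BR = M, leader payoff -4.
- c2: BR = B, leader payoff 5.
- c3: BR = M, leader payoff -4.
- c4: BR = T, leader payoff 2.
- c5: BR = M, leader payoff -3.
C's induced payoffs are -4, 5, -4, 2, -3, so C commits to c2. Subgame-perfect outcome: (B, c2) with payoffs (5, 5).
Now find the simultaneous Nash equilibrium.
Player 1's best replies: c1→M; c2→B; c3→M; c4→T; c5→M.
C's best replies: T→c4; M→c4; B→c4.
The unique mutual best reply is (T, c4), giving (4, 2).
Player 1 earns 5 sequentially versus 4 at the Nash outcome: better off.

better off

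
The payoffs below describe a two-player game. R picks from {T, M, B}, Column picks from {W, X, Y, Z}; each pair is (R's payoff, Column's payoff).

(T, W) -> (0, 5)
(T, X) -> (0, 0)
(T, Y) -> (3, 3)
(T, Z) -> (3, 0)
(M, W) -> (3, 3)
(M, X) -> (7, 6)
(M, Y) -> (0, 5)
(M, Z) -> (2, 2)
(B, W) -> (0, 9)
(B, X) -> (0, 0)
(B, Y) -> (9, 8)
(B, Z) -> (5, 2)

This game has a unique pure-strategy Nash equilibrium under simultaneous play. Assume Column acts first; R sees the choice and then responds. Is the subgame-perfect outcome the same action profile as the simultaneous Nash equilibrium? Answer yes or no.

Work backward from R's decision.
- W: R compares 0, 3, 0 and picks M; Column would get 3.
- X: R compares 0, 7, 0 and picks M; Column would get 6.
- Y: R compares 3, 0, 9 and picks B; Column would get 8.
- Z: R compares 3, 2, 5 and picks B; Column would get 2.
Column's induced payoffs are 3, 6, 8, 2, so Column commits to Y. Subgame-perfect outcome: (B, Y) with payoffs (9, 8).
Under simultaneous play:
R's best replies: W→M; X→M; Y→B; Z→B.
Column's best replies: T→W; M→X; B→W.
Only (M, X) has each player best-responding; Nash payoffs (7, 6).
Sequential outcome (B, Y) differs from the Nash profile (M, X).

no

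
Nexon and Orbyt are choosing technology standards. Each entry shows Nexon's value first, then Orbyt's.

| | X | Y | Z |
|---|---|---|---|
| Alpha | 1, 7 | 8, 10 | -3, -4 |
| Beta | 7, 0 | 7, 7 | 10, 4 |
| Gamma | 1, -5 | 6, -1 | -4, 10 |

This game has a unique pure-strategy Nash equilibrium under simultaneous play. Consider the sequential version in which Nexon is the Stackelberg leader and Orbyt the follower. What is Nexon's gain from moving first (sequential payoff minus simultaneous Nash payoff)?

Work backward from Orbyt's decision.
- Alpha → Orbyt plays Y (best of 7, 10, -4); Nexon gets 8.
- Beta → Orbyt plays Y (best of 0, 7, 4); Nexon gets 7.
- Gamma → Orbyt plays Z (best of -5, -1, 10); Nexon gets -4.
Among 8, 7, -4, the best is 8 at Alpha. Subgame-perfect outcome: (Alpha, Y) with payoffs (8, 10).
Now find the simultaneous Nash equilibrium.
Nexon's best replies: X→Beta; Y→Alpha; Z→Beta.
Orbyt's best replies: Alpha→Y; Beta→Y; Gamma→Z.
The unique mutual best reply is (Alpha, Y), giving (8, 10).
Nexon's commitment gain: 8 − 8 = 0.

0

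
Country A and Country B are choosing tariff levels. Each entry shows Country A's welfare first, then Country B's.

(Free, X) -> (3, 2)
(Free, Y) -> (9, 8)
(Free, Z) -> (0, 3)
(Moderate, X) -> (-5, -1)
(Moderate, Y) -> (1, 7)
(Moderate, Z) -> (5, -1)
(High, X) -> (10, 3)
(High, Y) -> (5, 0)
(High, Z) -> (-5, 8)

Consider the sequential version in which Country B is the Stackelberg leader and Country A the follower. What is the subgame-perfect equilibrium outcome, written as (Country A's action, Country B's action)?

Country A best-responds to each possible Country B move:
- X → Country A plays High (best of 3, -5, 10); Country B gets 3.
- Y → Country A plays Free (best of 9, 1, 5); Country B gets 8.
- Z → Country A plays Moderate (best of 0, 5, -5); Country B gets -1.
Country B's induced payoffs are 3, 8, -1, so Country B commits to Y. Subgame-perfect outcome: (Free, Y) with payoffs (9, 8).

(Free, Y)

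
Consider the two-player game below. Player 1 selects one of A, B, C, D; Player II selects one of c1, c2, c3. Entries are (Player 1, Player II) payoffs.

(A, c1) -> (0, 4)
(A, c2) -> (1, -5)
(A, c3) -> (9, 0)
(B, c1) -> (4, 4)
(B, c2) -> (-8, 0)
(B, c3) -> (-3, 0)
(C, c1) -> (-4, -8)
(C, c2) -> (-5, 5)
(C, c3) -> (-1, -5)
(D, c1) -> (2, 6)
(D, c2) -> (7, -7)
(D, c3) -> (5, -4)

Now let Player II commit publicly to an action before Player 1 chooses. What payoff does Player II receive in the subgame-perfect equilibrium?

Solve by backward induction (Player II leads).
- c1: Player 1 compares 0, 4, -4, 2 and picks B; Player II would get 4.
- c2: Player 1 compares 1, -8, -5, 7 and picks D; Player II would get -7.
- c3: Player 1 compares 9, -3, -1, 5 and picks A; Player II would get 0.
Player II's induced payoffs are 4, -7, 0, so Player II commits to c1. Subgame-perfect outcome: (B, c1) with payoffs (4, 4).

4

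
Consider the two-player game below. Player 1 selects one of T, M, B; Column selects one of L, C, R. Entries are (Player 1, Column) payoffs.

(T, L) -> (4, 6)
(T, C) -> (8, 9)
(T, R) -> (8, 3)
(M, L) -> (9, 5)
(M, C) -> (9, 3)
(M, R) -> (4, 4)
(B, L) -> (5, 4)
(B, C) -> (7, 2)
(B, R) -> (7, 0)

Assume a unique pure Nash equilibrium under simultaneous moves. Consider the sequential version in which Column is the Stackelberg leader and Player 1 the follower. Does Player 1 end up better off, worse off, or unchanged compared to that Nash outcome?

Solve by backward induction (Column leads).
- L: BR = M, leader payoff 5.
- C: BR = M, leader payoff 3.
- R: BR = T, leader payoff 3.
Among 5, 3, 3, the best is 5 at L. Subgame-perfect outcome: (M, L) with payoffs (9, 5).
Now find the simultaneous Nash equilibrium.
Player 1's best replies: L→M; C→M; R→T.
Column's best replies: T→C; M→L; B→L.
Only (M, L) has each player best-responding; Nash payoffs (9, 5).
Player 1 earns 9 sequentially versus 9 at the Nash outcome: unchanged.

unchanged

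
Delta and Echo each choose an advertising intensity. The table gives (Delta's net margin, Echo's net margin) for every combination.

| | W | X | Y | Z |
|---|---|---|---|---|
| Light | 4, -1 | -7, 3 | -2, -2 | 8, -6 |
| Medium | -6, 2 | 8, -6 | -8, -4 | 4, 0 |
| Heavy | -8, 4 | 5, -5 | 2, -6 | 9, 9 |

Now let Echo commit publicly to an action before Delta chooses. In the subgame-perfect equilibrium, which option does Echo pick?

Z

Backward induction with Echo moving first.
- W → Delta plays Light (best of 4, -6, -8); Echo gets -1.
- X → Delta plays Medium (best of -7, 8, 5); Echo gets -6.
- Y → Delta plays Heavy (best of -2, -8, 2); Echo gets -6.
- Z → Delta plays Heavy (best of 8, 4, 9); Echo gets 9.
Maximizing over -1, -6, -6, 9, Echo chooses Z. Subgame-perfect outcome: (Heavy, Z) with payoffs (9, 9).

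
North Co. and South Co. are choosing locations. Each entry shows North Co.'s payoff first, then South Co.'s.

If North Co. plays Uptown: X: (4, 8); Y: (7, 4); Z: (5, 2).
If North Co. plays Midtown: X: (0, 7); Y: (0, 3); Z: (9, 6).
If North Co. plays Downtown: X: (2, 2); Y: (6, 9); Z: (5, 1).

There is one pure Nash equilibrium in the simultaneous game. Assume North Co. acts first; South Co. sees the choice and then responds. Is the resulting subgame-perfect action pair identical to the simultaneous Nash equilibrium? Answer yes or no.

no

Backward induction with North Co. moving first.
- Uptown: BR = X, leader payoff 4.
- Midtown: BR = X, leader payoff 0.
- Downtown: BR = Y, leader payoff 6.
North Co.'s induced payoffs are 4, 0, 6, so North Co. commits to Downtown. Subgame-perfect outcome: (Downtown, Y) with payoffs (6, 9).
Under simultaneous play:
North Co.'s best replies: X→Uptown; Y→Uptown; Z→Midtown.
South Co.'s best replies: Uptown→X; Midtown→X; Downtown→Y.
Only (Uptown, X) has each player best-responding; Nash payoffs (4, 8).
Sequential outcome (Downtown, Y) differs from the Nash profile (Uptown, X).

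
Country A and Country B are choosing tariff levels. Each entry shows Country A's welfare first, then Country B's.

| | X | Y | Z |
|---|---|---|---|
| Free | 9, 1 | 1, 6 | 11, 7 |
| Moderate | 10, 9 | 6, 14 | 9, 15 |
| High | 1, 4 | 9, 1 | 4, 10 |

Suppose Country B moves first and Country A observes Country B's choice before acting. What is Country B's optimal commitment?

Country A best-responds to each possible Country B move:
- X: Country A compares 9, 10, 1 and picks Moderate; Country B would get 9.
- Y: Country A compares 1, 6, 9 and picks High; Country B would get 1.
- Z: Country A compares 11, 9, 4 and picks Free; Country B would get 7.
Among 9, 1, 7, the best is 9 at X. Subgame-perfect outcome: (Moderate, X) with payoffs (10, 9).

X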